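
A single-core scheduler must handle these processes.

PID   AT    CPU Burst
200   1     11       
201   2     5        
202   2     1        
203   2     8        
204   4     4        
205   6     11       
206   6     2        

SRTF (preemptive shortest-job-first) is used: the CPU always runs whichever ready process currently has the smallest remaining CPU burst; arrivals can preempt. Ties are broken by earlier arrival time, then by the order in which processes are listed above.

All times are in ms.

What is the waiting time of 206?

2

Schedule: | idle 0-1 | 200 1-2 | 202 2-3 | 201 3-8 | 206 8-10 | 204 10-14 | 203 14-22 | 200 22-32 | 205 32-43 |
Completion: 200=32  201=8  202=3  203=22  204=14  205=43  206=10
Turnaround (C−A): 200=31  201=6  202=1  203=20  204=10  205=37  206=4
Waiting(206) = turnaround − burst = 4 − 2 = 2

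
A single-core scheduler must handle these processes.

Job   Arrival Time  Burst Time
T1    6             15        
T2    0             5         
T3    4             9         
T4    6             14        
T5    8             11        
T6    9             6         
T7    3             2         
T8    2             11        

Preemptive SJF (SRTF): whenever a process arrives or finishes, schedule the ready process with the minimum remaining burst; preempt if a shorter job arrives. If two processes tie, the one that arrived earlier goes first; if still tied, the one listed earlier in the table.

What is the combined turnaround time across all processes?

219

Timeline: | T2 0-5 | T7 5-7 | T3 7-9 | T6 9-15 | T3 15-22 | T8 22-33 | T5 33-44 | T4 44-58 | T1 58-73 |
Completion: T1=73  T2=5  T3=22  T4=58  T5=44  T6=15  T7=7  T8=33
Turnaround = completion − arrival: T1=67, T2=5, T3=18, T4=52, T5=36, T6=6, T7=4, T8=31
Total turnaround = 67 + 5 + 18 + 52 + 36 + 6 + 4 + 31 = 219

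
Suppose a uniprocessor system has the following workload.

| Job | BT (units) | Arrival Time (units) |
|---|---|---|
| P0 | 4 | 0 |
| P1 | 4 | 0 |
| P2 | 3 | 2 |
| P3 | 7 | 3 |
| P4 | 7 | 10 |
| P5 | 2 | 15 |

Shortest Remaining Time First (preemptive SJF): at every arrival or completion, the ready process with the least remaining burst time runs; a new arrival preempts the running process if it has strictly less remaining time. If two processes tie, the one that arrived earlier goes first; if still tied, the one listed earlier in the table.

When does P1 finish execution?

11

Timeline: | P0 0-4 | P2 4-7 | P1 7-11 | P3 11-15 | P5 15-17 | P3 17-20 | P4 20-27 |
Completion: P0=4  P1=11  P2=7  P3=20  P4=27  P5=17
Turnaround (C−A): P0=4  P1=11  P2=5  P3=17  P4=17  P5=2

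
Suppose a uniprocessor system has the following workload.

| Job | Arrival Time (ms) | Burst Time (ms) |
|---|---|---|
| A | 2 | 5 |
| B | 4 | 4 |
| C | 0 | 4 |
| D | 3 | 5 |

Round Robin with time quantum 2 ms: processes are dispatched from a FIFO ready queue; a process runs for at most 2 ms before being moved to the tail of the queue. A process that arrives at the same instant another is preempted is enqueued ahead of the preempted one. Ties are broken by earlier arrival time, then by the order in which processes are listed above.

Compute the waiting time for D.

Gantt: | C 0-2 | A 2-4 | C 4-6 | D 6-8 | B 8-10 | A 10-12 | D 12-14 | B 14-16 | A 16-17 | D 17-18 |
Completion: A=17  B=16  C=6  D=18
Turnaround (C−A): A=15  B=12  C=6  D=15
Waiting(D) = turnaround − burst = 15 − 5 = 10

10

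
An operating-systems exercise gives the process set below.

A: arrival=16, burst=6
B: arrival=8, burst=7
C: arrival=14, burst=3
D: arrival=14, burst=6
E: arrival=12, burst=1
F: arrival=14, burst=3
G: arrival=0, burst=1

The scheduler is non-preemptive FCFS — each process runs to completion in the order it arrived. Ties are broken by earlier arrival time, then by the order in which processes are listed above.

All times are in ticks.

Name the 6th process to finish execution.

Schedule: | G 0-1 | idle 1-8 | B 8-15 | E 15-16 | C 16-19 | D 19-25 | F 25-28 | A 28-34 |
Completion: A=34  B=15  C=19  D=25  E=16  F=28  G=1
Finish order: G → B → E → C → D → F → A

F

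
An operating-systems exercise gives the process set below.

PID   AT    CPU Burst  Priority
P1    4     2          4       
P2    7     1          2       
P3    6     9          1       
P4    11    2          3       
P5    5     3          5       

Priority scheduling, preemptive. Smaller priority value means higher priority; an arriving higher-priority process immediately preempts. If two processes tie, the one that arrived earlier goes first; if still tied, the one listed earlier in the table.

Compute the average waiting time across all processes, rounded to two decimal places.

5.20

Timeline: | idle 0-4 | P1 4-6 | P3 6-15 | P2 15-16 | P4 16-18 | P5 18-21 |
Completion: P1=6  P2=16  P3=15  P4=18  P5=21
Turnaround (C−A): P1=2  P2=9  P3=9  P4=7  P5=16
Waiting times: P1=0, P2=8, P3=0, P4=5, P5=13
Average waiting = (0+8+0+5+13) / 5 = 26/5 = 5.20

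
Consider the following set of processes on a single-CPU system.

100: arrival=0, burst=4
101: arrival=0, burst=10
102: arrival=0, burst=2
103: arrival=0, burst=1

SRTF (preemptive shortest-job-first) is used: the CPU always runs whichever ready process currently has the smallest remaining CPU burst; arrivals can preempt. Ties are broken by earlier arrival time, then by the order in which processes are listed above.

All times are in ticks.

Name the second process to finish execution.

Gantt: | 103 0-1 | 102 1-3 | 100 3-7 | 101 7-17 |
Completion: 100=7  101=17  102=3  103=1
Turnaround (C−A): 100=7  101=17  102=3  103=1
Finish order: 103 → 102 → 100 → 101

102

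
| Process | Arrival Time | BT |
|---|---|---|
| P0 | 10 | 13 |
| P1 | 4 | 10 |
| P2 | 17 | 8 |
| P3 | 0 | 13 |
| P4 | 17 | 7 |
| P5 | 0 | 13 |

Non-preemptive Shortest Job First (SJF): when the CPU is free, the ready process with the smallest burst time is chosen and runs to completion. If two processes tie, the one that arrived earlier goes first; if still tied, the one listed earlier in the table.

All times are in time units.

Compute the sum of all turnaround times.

Gantt: | P3 0-13 | P1 13-23 | P4 23-30 | P2 30-38 | P5 38-51 | P0 51-64 |
Completion: P0=64  P1=23  P2=38  P3=13  P4=30  P5=51
Turnaround = completion − arrival: P0=54, P1=19, P2=21, P3=13, P4=13, P5=51
Total turnaround = 54 + 19 + 21 + 13 + 13 + 51 = 171

171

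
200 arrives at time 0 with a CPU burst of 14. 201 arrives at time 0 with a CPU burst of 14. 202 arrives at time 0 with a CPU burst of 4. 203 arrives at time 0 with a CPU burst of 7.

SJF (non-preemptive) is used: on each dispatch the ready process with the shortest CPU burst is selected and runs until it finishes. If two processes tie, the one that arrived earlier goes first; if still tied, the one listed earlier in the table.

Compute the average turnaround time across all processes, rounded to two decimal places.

Timeline: | 202 0-4 | 203 4-11 | 200 11-25 | 201 25-39 |
Completion: 200=25  201=39  202=4  203=11
Turnaround times: 200=25, 201=39, 202=4, 203=11
Average turnaround = (25+39+4+11) / 4 = 79/4 = 19.75

19.75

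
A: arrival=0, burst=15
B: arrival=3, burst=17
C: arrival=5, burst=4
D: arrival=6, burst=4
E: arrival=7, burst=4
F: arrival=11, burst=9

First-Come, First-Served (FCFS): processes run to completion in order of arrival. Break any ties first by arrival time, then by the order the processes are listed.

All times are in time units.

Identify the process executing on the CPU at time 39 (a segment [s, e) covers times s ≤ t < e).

Timeline: | A 0-15 | B 15-32 | C 32-36 | D 36-40 | E 40-44 | F 44-53 |
Completion: A=15  B=32  C=36  D=40  E=44  F=53
Turnaround (C−A): A=15  B=29  C=31  D=34  E=37  F=42

D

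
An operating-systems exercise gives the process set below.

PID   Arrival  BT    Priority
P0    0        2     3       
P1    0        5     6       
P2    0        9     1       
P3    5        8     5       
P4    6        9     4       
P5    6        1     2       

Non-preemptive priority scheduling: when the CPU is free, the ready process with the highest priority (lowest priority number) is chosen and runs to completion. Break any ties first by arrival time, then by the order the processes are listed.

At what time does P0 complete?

Timeline: | P2 0-9 | P5 9-10 | P0 10-12 | P4 12-21 | P3 21-29 | P1 29-34 |
Completion: P0=12  P1=34  P2=9  P3=29  P4=21  P5=10
Turnaround (C−A): P0=12  P1=34  P2=9  P3=24  P4=15  P5=4

12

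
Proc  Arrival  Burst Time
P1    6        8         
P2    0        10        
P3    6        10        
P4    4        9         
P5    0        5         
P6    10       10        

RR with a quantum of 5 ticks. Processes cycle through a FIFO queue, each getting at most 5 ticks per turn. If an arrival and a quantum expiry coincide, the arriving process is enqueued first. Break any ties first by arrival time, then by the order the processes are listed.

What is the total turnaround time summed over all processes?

Schedule: | P2 0-5 | P5 5-10 | P4 10-15 | P2 15-20 | P1 20-25 | P3 25-30 | P6 30-35 | P4 35-39 | P1 39-42 | P3 42-47 | P6 47-52 |
Completion: P1=42  P2=20  P3=47  P4=39  P5=10  P6=52
Turnaround = completion − arrival: P1=36, P2=20, P3=41, P4=35, P5=10, P6=42
Total turnaround = 36 + 20 + 41 + 35 + 10 + 42 = 184

184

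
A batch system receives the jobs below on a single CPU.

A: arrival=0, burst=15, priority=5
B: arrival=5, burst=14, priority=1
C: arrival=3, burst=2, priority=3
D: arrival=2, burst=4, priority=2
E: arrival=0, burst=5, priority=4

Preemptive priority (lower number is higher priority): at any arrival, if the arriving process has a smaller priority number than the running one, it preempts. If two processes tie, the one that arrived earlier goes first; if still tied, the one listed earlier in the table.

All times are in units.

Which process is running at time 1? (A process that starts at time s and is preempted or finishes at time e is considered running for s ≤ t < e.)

Schedule: | E 0-2 | D 2-5 | B 5-19 | D 19-20 | C 20-22 | E 22-25 | A 25-40 |
Completion: A=40  B=19  C=22  D=20  E=25

E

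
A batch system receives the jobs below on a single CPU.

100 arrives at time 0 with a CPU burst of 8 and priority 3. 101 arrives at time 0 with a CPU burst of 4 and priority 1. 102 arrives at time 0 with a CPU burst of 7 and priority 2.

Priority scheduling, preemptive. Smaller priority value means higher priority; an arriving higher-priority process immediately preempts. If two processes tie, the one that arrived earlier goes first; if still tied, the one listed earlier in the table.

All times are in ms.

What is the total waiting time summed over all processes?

15

Timeline: | 101 0-4 | 102 4-11 | 100 11-19 |
Completion: 100=19  101=4  102=11
Waiting = turnaround − burst: 100=11, 101=0, 102=4
Total waiting = 11 + 0 + 4 = 15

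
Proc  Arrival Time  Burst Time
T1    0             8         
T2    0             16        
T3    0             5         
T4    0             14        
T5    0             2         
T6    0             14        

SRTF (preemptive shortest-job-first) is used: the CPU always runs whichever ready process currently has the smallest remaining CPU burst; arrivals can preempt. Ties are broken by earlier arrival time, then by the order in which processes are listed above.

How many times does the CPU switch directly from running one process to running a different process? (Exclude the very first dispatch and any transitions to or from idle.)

5

Gantt: | T5 0-2 | T3 2-7 | T1 7-15 | T4 15-29 | T6 29-43 | T2 43-59 |
Completion: T1=15  T2=59  T3=7  T4=29  T5=2  T6=43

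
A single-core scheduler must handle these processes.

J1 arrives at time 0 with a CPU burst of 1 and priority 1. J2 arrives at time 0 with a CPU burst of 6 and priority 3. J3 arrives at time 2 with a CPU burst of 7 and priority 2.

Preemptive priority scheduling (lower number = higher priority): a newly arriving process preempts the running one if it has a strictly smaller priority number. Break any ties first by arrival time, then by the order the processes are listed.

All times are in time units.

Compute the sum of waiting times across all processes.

Timeline: | J1 0-1 | J2 1-2 | J3 2-9 | J2 9-14 |
Completion: J1=1  J2=14  J3=9
Waiting = turnaround − burst: J1=0, J2=8, J3=0
Total waiting = 0 + 8 + 0 = 8

8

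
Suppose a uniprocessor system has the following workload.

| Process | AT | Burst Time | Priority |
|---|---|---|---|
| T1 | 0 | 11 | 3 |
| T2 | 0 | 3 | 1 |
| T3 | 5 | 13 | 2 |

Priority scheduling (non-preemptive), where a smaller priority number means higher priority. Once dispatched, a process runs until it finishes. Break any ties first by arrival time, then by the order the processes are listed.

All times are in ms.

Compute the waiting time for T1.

Schedule: | T2 0-3 | T1 3-14 | T3 14-27 |
Completion: T1=14  T2=3  T3=27
Turnaround (C−A): T1=14  T2=3  T3=22
Waiting(T1) = turnaround − burst = 14 − 11 = 3

3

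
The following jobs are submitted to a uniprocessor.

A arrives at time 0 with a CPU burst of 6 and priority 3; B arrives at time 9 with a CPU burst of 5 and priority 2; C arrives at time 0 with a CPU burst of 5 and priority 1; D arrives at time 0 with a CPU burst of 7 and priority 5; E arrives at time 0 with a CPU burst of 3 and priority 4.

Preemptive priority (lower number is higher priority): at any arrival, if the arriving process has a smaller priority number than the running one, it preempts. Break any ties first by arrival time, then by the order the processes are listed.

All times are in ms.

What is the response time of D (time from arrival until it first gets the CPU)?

Gantt: | C 0-5 | A 5-9 | B 9-14 | A 14-16 | E 16-19 | D 19-26 |
Completion: A=16  B=14  C=5  D=26  E=19
Response(D) = first start − arrival = 19 − 0 = 19

19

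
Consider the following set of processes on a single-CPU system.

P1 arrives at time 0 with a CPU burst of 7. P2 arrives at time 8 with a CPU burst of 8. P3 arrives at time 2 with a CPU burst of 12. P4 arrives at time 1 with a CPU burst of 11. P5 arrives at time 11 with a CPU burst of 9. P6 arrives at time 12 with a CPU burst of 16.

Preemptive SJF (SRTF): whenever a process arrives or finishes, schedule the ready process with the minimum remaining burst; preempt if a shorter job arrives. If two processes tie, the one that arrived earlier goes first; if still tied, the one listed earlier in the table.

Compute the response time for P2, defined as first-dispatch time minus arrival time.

Gantt: | P1 0-7 | P4 7-8 | P2 8-16 | P5 16-25 | P4 25-35 | P3 35-47 | P6 47-63 |
Completion: P1=7  P2=16  P3=47  P4=35  P5=25  P6=63
Turnaround (C−A): P1=7  P2=8  P3=45  P4=34  P5=14  P6=51
Response(P2) = first start − arrival = 8 − 8 = 0

0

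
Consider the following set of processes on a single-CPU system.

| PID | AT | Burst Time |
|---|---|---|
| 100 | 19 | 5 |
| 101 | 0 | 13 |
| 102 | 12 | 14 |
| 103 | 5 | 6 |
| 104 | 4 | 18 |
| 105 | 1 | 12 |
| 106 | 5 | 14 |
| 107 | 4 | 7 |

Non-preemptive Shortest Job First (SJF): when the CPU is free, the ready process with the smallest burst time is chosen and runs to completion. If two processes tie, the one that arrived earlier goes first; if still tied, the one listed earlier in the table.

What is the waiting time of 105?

30

Timeline: | 101 0-13 | 103 13-19 | 100 19-24 | 107 24-31 | 105 31-43 | 106 43-57 | 102 57-71 | 104 71-89 |
Completion: 100=24  101=13  102=71  103=19  104=89  105=43  106=57  107=31
Turnaround (C−A): 100=5  101=13  102=59  103=14  104=85  105=42  106=52  107=27
Waiting(105) = turnaround − burst = 42 − 12 = 30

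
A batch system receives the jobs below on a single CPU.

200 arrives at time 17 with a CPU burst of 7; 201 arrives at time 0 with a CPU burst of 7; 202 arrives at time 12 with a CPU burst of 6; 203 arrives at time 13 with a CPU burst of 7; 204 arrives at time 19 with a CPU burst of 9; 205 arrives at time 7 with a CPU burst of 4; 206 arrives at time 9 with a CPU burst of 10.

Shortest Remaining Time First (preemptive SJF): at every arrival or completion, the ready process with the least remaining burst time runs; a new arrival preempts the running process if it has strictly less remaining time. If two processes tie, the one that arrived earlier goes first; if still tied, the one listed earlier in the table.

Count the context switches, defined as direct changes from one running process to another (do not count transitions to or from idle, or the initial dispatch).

Gantt: | 201 0-7 | 205 7-11 | 206 11-12 | 202 12-18 | 203 18-25 | 200 25-32 | 206 32-41 | 204 41-50 |
Completion: 200=32  201=7  202=18  203=25  204=50  205=11  206=41
Turnaround (C−A): 200=15  201=7  202=6  203=12  204=31  205=4  206=32

7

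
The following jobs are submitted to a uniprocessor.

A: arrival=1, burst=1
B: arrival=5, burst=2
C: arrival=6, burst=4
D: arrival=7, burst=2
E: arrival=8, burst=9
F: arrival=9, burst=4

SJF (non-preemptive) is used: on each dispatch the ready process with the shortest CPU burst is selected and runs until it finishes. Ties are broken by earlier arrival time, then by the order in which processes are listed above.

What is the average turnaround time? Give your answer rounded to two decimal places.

6.33

Timeline: | idle 0-1 | A 1-2 | idle 2-5 | B 5-7 | D 7-9 | C 9-13 | F 13-17 | E 17-26 |
Completion: A=2  B=7  C=13  D=9  E=26  F=17
Turnaround (C−A): A=1  B=2  C=7  D=2  E=18  F=8
Turnaround times: A=1, B=2, C=7, D=2, E=18, F=8
Average turnaround = (1+2+7+2+18+8) / 6 = 38/6 = 6.33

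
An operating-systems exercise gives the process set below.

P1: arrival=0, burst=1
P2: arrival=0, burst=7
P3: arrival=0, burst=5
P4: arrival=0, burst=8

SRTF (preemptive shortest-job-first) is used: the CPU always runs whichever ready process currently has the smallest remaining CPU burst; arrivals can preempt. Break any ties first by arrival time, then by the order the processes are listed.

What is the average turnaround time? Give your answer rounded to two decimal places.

Gantt: | P1 0-1 | P3 1-6 | P2 6-13 | P4 13-21 |
Completion: P1=1  P2=13  P3=6  P4=21
Turnaround times: P1=1, P2=13, P3=6, P4=21
Average turnaround = (1+13+6+21) / 4 = 41/4 = 10.25

10.25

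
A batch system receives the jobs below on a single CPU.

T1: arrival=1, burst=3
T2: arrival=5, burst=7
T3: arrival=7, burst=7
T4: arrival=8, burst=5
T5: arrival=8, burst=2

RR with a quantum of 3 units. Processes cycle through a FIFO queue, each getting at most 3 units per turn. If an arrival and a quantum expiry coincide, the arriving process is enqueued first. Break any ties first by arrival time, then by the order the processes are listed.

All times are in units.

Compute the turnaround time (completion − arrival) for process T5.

Gantt: | idle 0-1 | T1 1-4 | idle 4-5 | T2 5-8 | T3 8-11 | T4 11-14 | T5 14-16 | T2 16-19 | T3 19-22 | T4 22-24 | T2 24-25 | T3 25-26 |
Completion: T1=4  T2=25  T3=26  T4=24  T5=16
Turnaround (C−A): T1=3  T2=20  T3=19  T4=16  T5=8
Turnaround(T5) = completion − arrival = 16 − 8 = 8

8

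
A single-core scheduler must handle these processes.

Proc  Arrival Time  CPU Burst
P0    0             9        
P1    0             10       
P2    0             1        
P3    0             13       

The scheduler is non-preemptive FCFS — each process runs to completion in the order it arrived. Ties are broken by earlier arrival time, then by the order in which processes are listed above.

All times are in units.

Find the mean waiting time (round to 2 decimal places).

12.00

Timeline: | P0 0-9 | P1 9-19 | P2 19-20 | P3 20-33 |
Completion: P0=9  P1=19  P2=20  P3=33
Waiting times: P0=0, P1=9, P2=19, P3=20
Average waiting = (0+9+19+20) / 4 = 48/4 = 12.00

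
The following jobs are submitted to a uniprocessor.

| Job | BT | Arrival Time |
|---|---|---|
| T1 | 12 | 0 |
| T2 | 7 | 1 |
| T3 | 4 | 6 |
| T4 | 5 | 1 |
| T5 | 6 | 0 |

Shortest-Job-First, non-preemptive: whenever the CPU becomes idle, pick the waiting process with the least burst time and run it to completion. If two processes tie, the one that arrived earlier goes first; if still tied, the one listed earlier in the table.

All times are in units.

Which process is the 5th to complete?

T1

Gantt: | T5 0-6 | T3 6-10 | T4 10-15 | T2 15-22 | T1 22-34 |
Completion: T1=34  T2=22  T3=10  T4=15  T5=6
Turnaround (C−A): T1=34  T2=21  T3=4  T4=14  T5=6
Finish order: T5 → T3 → T4 → T2 → T1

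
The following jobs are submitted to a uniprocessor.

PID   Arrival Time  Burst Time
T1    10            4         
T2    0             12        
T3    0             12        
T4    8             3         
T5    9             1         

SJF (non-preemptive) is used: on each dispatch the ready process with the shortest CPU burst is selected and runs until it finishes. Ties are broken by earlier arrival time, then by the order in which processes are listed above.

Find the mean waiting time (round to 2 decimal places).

6.80

Timeline: | T2 0-12 | T5 12-13 | T4 13-16 | T1 16-20 | T3 20-32 |
Completion: T1=20  T2=12  T3=32  T4=16  T5=13
Turnaround (C−A): T1=10  T2=12  T3=32  T4=8  T5=4
Waiting times: T1=6, T2=0, T3=20, T4=5, T5=3
Average waiting = (6+0+20+5+3) / 5 = 34/5 = 6.80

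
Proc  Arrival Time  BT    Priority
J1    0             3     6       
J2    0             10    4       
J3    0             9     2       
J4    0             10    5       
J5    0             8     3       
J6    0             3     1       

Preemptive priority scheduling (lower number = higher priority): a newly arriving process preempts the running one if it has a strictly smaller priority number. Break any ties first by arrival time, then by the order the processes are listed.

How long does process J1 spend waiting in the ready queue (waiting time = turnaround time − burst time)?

40

Schedule: | J6 0-3 | J3 3-12 | J5 12-20 | J2 20-30 | J4 30-40 | J1 40-43 |
Completion: J1=43  J2=30  J3=12  J4=40  J5=20  J6=3
Turnaround (C−A): J1=43  J2=30  J3=12  J4=40  J5=20  J6=3
Waiting(J1) = turnaround − burst = 43 − 3 = 40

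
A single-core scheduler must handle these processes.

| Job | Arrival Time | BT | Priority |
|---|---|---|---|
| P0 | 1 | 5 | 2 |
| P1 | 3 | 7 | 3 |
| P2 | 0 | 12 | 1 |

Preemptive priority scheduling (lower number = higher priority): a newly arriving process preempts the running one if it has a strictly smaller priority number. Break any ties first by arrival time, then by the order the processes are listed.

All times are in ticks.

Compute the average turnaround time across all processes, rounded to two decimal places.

Gantt: | P2 0-12 | P0 12-17 | P1 17-24 |
Completion: P0=17  P1=24  P2=12
Turnaround (C−A): P0=16  P1=21  P2=12
Turnaround times: P0=16, P1=21, P2=12
Average turnaround = (16+21+12) / 3 = 49/3 = 16.33

16.33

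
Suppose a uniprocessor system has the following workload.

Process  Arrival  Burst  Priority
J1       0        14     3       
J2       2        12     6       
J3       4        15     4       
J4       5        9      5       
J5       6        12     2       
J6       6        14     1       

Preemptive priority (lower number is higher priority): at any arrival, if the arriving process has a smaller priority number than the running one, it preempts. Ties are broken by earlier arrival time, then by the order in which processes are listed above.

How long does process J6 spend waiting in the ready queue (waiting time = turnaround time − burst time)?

0

Gantt: | J1 0-6 | J6 6-20 | J5 20-32 | J1 32-40 | J3 40-55 | J4 55-64 | J2 64-76 |
Completion: J1=40  J2=76  J3=55  J4=64  J5=32  J6=20
Turnaround (C−A): J1=40  J2=74  J3=51  J4=59  J5=26  J6=14
Waiting(J6) = turnaround − burst = 14 − 14 = 0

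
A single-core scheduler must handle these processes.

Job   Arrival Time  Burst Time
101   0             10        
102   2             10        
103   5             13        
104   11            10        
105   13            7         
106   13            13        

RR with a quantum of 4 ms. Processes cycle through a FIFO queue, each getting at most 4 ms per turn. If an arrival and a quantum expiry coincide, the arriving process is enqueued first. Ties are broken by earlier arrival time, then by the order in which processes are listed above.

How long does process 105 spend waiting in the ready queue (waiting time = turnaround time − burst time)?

27

Gantt: | 101 0-4 | 102 4-8 | 101 8-12 | 103 12-16 | 102 16-20 | 104 20-24 | 101 24-26 | 105 26-30 | 106 30-34 | 103 34-38 | 102 38-40 | 104 40-44 | 105 44-47 | 106 47-51 | 103 51-55 | 104 55-57 | 106 57-61 | 103 61-62 | 106 62-63 |
Completion: 101=26  102=40  103=62  104=57  105=47  106=63
Turnaround (C−A): 101=26  102=38  103=57  104=46  105=34  106=50
Waiting(105) = turnaround − burst = 34 − 7 = 27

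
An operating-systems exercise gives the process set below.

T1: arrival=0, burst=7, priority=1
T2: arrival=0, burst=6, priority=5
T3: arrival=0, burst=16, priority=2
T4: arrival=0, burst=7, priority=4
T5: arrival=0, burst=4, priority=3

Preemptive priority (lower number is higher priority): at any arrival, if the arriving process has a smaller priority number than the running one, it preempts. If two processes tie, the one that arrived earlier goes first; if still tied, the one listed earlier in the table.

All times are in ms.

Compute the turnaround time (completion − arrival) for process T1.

7

Schedule: | T1 0-7 | T3 7-23 | T5 23-27 | T4 27-34 | T2 34-40 |
Completion: T1=7  T2=40  T3=23  T4=34  T5=27
Turnaround(T1) = completion − arrival = 7 − 0 = 7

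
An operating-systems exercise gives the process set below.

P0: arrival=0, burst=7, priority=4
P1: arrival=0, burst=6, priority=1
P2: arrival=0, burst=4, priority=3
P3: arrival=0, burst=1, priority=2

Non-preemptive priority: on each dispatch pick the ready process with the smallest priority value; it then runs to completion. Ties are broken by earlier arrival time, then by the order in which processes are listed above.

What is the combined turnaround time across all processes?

42

Gantt: | P1 0-6 | P3 6-7 | P2 7-11 | P0 11-18 |
Completion: P0=18  P1=6  P2=11  P3=7
Turnaround = completion − arrival: P0=18, P1=6, P2=11, P3=7
Total turnaround = 18 + 6 + 11 + 7 = 42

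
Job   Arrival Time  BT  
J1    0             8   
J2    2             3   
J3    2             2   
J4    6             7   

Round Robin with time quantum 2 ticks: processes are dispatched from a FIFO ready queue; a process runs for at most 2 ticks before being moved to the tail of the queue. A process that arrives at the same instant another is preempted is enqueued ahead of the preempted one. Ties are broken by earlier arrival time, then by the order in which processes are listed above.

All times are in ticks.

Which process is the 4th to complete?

J4

Schedule: | J1 0-2 | J2 2-4 | J3 4-6 | J1 6-8 | J2 8-9 | J4 9-11 | J1 11-13 | J4 13-15 | J1 15-17 | J4 17-20 |
Completion: J1=17  J2=9  J3=6  J4=20
Finish order: J3 → J2 → J1 → J4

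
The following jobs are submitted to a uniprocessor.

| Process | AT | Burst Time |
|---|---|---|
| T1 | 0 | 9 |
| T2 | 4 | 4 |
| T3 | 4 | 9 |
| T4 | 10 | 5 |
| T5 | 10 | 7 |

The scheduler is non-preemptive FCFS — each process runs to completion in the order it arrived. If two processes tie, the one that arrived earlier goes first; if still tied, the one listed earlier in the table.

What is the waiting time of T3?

9

Gantt: | T1 0-9 | T2 9-13 | T3 13-22 | T4 22-27 | T5 27-34 |
Completion: T1=9  T2=13  T3=22  T4=27  T5=34
Turnaround (C−A): T1=9  T2=9  T3=18  T4=17  T5=24
Waiting(T3) = turnaround − burst = 18 − 9 = 9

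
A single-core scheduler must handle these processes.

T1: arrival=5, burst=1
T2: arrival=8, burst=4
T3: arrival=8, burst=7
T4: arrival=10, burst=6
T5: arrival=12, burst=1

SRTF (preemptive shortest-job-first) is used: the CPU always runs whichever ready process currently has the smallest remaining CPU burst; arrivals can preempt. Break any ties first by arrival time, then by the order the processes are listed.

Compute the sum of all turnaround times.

33

Gantt: | idle 0-5 | T1 5-6 | idle 6-8 | T2 8-12 | T5 12-13 | T4 13-19 | T3 19-26 |
Completion: T1=6  T2=12  T3=26  T4=19  T5=13
Turnaround (C−A): T1=1  T2=4  T3=18  T4=9  T5=1
Turnaround = completion − arrival: T1=1, T2=4, T3=18, T4=9, T5=1
Total turnaround = 1 + 4 + 18 + 9 + 1 = 33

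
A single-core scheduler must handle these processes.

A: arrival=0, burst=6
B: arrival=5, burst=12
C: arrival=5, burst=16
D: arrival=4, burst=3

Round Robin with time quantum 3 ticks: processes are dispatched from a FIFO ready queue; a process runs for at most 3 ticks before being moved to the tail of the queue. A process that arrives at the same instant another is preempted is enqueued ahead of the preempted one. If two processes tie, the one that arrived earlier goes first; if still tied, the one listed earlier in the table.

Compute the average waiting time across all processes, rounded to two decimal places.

7.75

Schedule: | A 0-6 | D 6-9 | B 9-12 | C 12-15 | B 15-18 | C 18-21 | B 21-24 | C 24-27 | B 27-30 | C 30-37 |
Completion: A=6  B=30  C=37  D=9
Waiting times: A=0, B=13, C=16, D=2
Average waiting = (0+13+16+2) / 4 = 31/4 = 7.75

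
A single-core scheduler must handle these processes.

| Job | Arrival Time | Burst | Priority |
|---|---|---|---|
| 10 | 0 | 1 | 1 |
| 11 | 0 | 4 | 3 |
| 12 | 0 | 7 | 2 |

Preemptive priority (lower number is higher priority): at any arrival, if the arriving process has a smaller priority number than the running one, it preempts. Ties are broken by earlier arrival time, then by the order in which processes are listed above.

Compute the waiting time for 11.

8

Schedule: | 10 0-1 | 12 1-8 | 11 8-12 |
Completion: 10=1  11=12  12=8
Turnaround (C−A): 10=1  11=12  12=8
Waiting(11) = turnaround − burst = 12 − 4 = 8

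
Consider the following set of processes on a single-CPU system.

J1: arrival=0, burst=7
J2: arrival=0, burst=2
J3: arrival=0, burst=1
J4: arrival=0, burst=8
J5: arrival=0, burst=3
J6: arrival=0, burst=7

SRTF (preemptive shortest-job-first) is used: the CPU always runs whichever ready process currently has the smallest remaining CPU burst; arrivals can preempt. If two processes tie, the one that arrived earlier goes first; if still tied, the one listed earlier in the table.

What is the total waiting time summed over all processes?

Timeline: | J3 0-1 | J2 1-3 | J5 3-6 | J1 6-13 | J6 13-20 | J4 20-28 |
Completion: J1=13  J2=3  J3=1  J4=28  J5=6  J6=20
Turnaround (C−A): J1=13  J2=3  J3=1  J4=28  J5=6  J6=20
Waiting = turnaround − burst: J1=6, J2=1, J3=0, J4=20, J5=3, J6=13
Total waiting = 6 + 1 + 0 + 20 + 3 + 13 = 43

43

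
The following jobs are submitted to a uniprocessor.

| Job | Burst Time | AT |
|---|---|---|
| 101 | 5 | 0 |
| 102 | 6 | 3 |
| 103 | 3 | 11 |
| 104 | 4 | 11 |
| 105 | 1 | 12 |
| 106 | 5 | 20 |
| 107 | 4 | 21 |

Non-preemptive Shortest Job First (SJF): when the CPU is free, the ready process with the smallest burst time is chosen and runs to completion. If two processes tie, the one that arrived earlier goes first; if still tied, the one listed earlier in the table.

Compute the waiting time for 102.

Gantt: | 101 0-5 | 102 5-11 | 103 11-14 | 105 14-15 | 104 15-19 | idle 19-20 | 106 20-25 | 107 25-29 |
Completion: 101=5  102=11  103=14  104=19  105=15  106=25  107=29
Waiting(102) = turnaround − burst = 8 − 6 = 2

2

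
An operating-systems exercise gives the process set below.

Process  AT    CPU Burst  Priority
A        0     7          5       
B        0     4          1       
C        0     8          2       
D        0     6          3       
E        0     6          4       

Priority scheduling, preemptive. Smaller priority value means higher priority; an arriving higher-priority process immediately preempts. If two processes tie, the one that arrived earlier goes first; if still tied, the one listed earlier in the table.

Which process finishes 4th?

Timeline: | B 0-4 | C 4-12 | D 12-18 | E 18-24 | A 24-31 |
Completion: A=31  B=4  C=12  D=18  E=24
Turnaround (C−A): A=31  B=4  C=12  D=18  E=24
Finish order: B → C → D → E → A

E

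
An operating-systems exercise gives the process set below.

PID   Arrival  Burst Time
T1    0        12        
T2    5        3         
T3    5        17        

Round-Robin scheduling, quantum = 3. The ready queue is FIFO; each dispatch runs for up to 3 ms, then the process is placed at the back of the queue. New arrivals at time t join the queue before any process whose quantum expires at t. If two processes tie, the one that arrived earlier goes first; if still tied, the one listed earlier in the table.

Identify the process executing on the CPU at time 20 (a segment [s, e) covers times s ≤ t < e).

Gantt: | T1 0-6 | T2 6-9 | T3 9-12 | T1 12-15 | T3 15-18 | T1 18-21 | T3 21-32 |
Completion: T1=21  T2=9  T3=32
Turnaround (C−A): T1=21  T2=4  T3=27

T1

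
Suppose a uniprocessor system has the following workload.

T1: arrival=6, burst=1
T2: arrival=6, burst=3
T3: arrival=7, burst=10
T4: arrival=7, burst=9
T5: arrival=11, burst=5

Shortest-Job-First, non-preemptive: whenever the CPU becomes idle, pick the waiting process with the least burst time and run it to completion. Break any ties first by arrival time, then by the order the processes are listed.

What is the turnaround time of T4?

Timeline: | idle 0-6 | T1 6-7 | T2 7-10 | T4 10-19 | T5 19-24 | T3 24-34 |
Completion: T1=7  T2=10  T3=34  T4=19  T5=24
Turnaround(T4) = completion − arrival = 19 − 7 = 12

12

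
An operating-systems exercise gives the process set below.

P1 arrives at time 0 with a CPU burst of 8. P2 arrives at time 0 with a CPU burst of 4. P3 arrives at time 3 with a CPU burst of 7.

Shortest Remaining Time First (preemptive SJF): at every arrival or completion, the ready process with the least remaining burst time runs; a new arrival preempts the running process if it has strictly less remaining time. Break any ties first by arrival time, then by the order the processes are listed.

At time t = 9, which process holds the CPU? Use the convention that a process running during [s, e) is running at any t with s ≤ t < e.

P3

Schedule: | P2 0-4 | P3 4-11 | P1 11-19 |
Completion: P1=19  P2=4  P3=11
Turnaround (C−A): P1=19  P2=4  P3=8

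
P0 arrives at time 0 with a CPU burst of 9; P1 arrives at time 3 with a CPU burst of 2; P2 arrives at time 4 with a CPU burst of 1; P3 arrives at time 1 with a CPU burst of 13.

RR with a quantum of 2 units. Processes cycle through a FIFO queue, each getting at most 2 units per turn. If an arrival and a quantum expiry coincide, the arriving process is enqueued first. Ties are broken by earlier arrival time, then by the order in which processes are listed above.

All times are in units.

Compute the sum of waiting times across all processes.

Schedule: | P0 0-2 | P3 2-4 | P0 4-6 | P1 6-8 | P2 8-9 | P3 9-11 | P0 11-13 | P3 13-15 | P0 15-17 | P3 17-19 | P0 19-20 | P3 20-25 |
Completion: P0=20  P1=8  P2=9  P3=25
Turnaround (C−A): P0=20  P1=5  P2=5  P3=24
Waiting = turnaround − burst: P0=11, P1=3, P2=4, P3=11
Total waiting = 11 + 3 + 4 + 11 = 29

29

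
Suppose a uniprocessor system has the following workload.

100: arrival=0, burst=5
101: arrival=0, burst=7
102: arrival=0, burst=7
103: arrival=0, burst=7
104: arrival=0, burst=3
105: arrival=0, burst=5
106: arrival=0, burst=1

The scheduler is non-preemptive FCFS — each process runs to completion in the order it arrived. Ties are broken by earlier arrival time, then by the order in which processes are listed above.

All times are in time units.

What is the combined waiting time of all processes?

Gantt: | 100 0-5 | 101 5-12 | 102 12-19 | 103 19-26 | 104 26-29 | 105 29-34 | 106 34-35 |
Completion: 100=5  101=12  102=19  103=26  104=29  105=34  106=35
Waiting = turnaround − burst: 100=0, 101=5, 102=12, 103=19, 104=26, 105=29, 106=34
Total waiting = 0 + 5 + 12 + 19 + 26 + 29 + 34 = 125

125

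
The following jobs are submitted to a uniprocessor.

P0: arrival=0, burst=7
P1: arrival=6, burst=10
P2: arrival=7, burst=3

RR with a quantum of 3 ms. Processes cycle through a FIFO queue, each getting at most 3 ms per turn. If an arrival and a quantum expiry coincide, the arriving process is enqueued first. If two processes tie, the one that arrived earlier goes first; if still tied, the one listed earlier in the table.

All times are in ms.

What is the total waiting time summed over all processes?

Gantt: | P0 0-6 | P1 6-9 | P0 9-10 | P2 10-13 | P1 13-20 |
Completion: P0=10  P1=20  P2=13
Turnaround (C−A): P0=10  P1=14  P2=6
Waiting = turnaround − burst: P0=3, P1=4, P2=3
Total waiting = 3 + 4 + 3 = 10

10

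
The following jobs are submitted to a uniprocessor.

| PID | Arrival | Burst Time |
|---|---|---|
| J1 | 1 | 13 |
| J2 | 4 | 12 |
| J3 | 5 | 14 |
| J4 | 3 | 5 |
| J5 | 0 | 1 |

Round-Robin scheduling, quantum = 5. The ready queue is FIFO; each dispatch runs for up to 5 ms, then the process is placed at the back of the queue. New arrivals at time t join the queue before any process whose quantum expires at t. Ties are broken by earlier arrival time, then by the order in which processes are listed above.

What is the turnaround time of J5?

1

Timeline: | J5 0-1 | J1 1-6 | J4 6-11 | J2 11-16 | J3 16-21 | J1 21-26 | J2 26-31 | J3 31-36 | J1 36-39 | J2 39-41 | J3 41-45 |
Completion: J1=39  J2=41  J3=45  J4=11  J5=1
Turnaround (C−A): J1=38  J2=37  J3=40  J4=8  J5=1
Turnaround(J5) = completion − arrival = 1 − 0 = 1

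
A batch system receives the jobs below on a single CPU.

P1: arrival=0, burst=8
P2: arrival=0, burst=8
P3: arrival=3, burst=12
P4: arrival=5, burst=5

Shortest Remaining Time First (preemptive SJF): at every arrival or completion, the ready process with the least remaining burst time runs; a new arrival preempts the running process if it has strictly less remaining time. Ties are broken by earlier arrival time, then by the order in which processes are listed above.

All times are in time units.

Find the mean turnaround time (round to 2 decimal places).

16.75

Schedule: | P1 0-8 | P4 8-13 | P2 13-21 | P3 21-33 |
Completion: P1=8  P2=21  P3=33  P4=13
Turnaround (C−A): P1=8  P2=21  P3=30  P4=8
Turnaround times: P1=8, P2=21, P3=30, P4=8
Average turnaround = (8+21+30+8) / 4 = 67/4 = 16.75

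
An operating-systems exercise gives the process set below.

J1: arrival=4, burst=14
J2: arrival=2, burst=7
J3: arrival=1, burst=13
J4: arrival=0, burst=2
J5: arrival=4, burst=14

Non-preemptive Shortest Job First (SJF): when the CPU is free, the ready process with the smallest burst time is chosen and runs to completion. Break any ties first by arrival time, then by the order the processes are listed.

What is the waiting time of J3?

8

Timeline: | J4 0-2 | J2 2-9 | J3 9-22 | J1 22-36 | J5 36-50 |
Completion: J1=36  J2=9  J3=22  J4=2  J5=50
Waiting(J3) = turnaround − burst = 21 − 13 = 8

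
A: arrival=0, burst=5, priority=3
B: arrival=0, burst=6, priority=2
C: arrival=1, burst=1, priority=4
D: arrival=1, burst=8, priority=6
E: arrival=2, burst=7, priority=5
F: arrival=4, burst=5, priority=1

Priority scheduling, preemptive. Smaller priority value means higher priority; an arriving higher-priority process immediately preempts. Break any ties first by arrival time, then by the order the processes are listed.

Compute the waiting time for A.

Timeline: | B 0-4 | F 4-9 | B 9-11 | A 11-16 | C 16-17 | E 17-24 | D 24-32 |
Completion: A=16  B=11  C=17  D=32  E=24  F=9
Waiting(A) = turnaround − burst = 16 − 5 = 11

11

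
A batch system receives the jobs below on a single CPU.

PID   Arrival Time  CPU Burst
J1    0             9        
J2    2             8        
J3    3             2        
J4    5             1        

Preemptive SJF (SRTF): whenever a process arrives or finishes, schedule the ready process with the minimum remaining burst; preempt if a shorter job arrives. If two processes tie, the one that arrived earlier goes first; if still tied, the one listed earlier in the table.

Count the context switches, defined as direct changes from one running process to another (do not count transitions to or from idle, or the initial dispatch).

Schedule: | J1 0-3 | J3 3-5 | J4 5-6 | J1 6-12 | J2 12-20 |
Completion: J1=12  J2=20  J3=5  J4=6

4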